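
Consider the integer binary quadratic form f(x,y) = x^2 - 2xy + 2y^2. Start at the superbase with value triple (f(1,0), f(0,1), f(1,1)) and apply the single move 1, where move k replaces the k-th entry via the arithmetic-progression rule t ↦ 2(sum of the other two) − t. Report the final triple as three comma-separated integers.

start (1,2,1) = (f(1,0),f(0,1),f(1,1))
replace slot 1: 2·(2+1) − 1 = 5 → (5,2,1)

5,2,1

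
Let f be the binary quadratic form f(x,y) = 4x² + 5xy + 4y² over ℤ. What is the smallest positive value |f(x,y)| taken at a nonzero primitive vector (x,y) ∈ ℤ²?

translate: b→-3 (≡5 mod 8), so (4,5,4)→(4,-3,3)
flip: (4,-3,3)→(3,3,4)
reduced (well bottom): (3,3,4) with a≤c, −a<b≤a
well minimum = a = 3

3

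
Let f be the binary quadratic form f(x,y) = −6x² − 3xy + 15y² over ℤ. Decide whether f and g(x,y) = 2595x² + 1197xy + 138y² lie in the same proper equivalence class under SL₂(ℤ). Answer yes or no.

D₁ = 369, D₂ = 369
river cycle of f (length 10): (-6, 9, 12), (12, 15, -3), (-3, 15, 12), (12, 9, -6), (-6, 15, 6), (6, 9, -12), (-12, 15, 3), (3, 15, -12), (-12, 9, 6), (6, 15, -6)
river cycle of g (length 10): (-6, 9, 12), (12, 15, -3), (-3, 15, 12), (12, 9, -6), (-6, 15, 6), (6, 9, -12), (-12, 15, 3), (3, 15, -12), (-12, 9, 6), (6, 15, -6)
cycles coincide ⇒ equivalent

yes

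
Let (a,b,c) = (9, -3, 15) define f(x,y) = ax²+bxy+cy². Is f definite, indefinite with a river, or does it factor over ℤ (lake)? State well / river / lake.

D = b²−4ac = (-3)² − 4·9·15 = -531
D < 0 ⇒ definite ⇒ every region one sign ⇒ single well

well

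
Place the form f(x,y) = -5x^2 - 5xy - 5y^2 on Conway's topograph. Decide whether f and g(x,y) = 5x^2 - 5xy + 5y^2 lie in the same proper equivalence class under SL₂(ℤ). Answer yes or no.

D₁ = -75, D₂ = -75
f is negative-definite; reduce −f:
−f: reduced (well bottom): (5,5,5) with a≤c, −a<b≤a
flip sign back: reduced form of f is (-5,-5,-5)
g: translate: b→5 (≡-5 mod 10), so (5,-5,5)→(5,5,5)
g: reduced (well bottom): (5,5,5) with a≤c, −a<b≤a
reduced forms (-5, -5, -5) vs (5, 5, 5) ⇒ inequivalent

no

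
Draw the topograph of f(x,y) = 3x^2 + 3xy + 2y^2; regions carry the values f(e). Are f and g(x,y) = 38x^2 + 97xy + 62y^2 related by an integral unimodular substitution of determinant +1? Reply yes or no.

D₁ = -15, D₂ = -15
f: flip: (3,3,2)→(2,-3,3)
f: translate: b→1 (≡-3 mod 4), so (2,-3,3)→(2,1,2)
f: reduced (well bottom): (2,1,2) with a≤c, −a<b≤a
g: translate: b→21 (≡97 mod 76), so (38,97,62)→(38,21,3)
g: flip: (38,21,3)→(3,-21,38)
g: translate: b→3 (≡-21 mod 6), so (3,-21,38)→(3,3,2)
g: flip: (3,3,2)→(2,-3,3)
g: translate: b→1 (≡-3 mod 4), so (2,-3,3)→(2,1,2)
g: reduced (well bottom): (2,1,2) with a≤c, −a<b≤a
reduced forms (2, 1, 2) vs (2, 1, 2) ⇒ equivalent

yes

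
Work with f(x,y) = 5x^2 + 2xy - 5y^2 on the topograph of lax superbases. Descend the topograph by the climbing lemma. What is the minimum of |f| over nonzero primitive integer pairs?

river: ρ → (-5,8,2)
river: ρ → (2,8,-5)
river: ρ → (-5,2,5)
river: ρ → (5,8,-2)
river: ρ → (-2,8,5)
river: ρ → (5,2,-5)
closes: descent 0, river 6
min |a| on river = 2

2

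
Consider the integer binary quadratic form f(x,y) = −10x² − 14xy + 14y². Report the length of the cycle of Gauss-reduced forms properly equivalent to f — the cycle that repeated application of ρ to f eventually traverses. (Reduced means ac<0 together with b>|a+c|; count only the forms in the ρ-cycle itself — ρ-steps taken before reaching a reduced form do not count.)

D = 756, ⌊√D⌋ = 27
descent: ρ → (14,14,-10)  [lands on river]
river: ρ → (-10,26,2)
river: ρ → (2,26,-10)
river: ρ → (-10,14,14)
ρ-cycle length = 4 (tail of 1 descent step not counted)

4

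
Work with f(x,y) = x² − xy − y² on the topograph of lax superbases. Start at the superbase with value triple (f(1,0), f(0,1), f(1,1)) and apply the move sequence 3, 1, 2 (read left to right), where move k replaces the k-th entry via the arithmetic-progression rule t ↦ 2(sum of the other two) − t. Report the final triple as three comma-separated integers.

start (1,-1,-1) = (f(1,0),f(0,1),f(1,1))
replace slot 3: 2·(1+(-1)) − (-1) = 1 → (1,-1,1)
replace slot 1: 2·((-1)+1) − 1 = -1 → (-1,-1,1)
replace slot 2: 2·((-1)+1) − (-1) = 1 → (-1,1,1)

-1,1,1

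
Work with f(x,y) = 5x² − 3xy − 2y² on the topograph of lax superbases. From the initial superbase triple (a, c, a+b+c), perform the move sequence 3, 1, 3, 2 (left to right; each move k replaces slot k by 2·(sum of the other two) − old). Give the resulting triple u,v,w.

start (5,-2,0) = (f(1,0),f(0,1),f(1,1))
replace slot 3: 2·(5+(-2)) − 0 = 6 → (5,-2,6)
replace slot 1: 2·((-2)+6) − 5 = 3 → (3,-2,6)
replace slot 3: 2·(3+(-2)) − 6 = -4 → (3,-2,-4)
replace slot 2: 2·(3+(-4)) − (-2) = 0 → (3,0,-4)

3,0,-4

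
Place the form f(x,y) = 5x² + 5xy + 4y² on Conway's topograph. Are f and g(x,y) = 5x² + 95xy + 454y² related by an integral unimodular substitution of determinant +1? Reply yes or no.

D₁ = -55, D₂ = -55
f: flip: (5,5,4)→(4,-5,5)
f: translate: b→3 (≡-5 mod 8), so (4,-5,5)→(4,3,4)
f: reduced (well bottom): (4,3,4) with a≤c, −a<b≤a
g: translate: b→5 (≡95 mod 10), so (5,95,454)→(5,5,4)
g: flip: (5,5,4)→(4,-5,5)
g: translate: b→3 (≡-5 mod 8), so (4,-5,5)→(4,3,4)
g: reduced (well bottom): (4,3,4) with a≤c, −a<b≤a
reduced forms (4, 3, 4) vs (4, 3, 4) ⇒ equivalent

yes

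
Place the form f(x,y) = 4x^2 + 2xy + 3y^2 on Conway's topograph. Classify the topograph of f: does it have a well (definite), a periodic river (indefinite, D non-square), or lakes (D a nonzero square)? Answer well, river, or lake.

D = b²−4ac = 2² − 4·4·3 = -44
D < 0 ⇒ definite ⇒ every region one sign ⇒ single well

well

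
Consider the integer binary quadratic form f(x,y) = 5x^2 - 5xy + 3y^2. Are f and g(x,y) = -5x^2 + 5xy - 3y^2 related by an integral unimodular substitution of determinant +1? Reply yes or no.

D₁ = -35, D₂ = -35
f: translate: b→5 (≡-5 mod 10), so (5,-5,3)→(5,5,3)
f: flip: (5,5,3)→(3,-5,5)
f: translate: b→1 (≡-5 mod 6), so (3,-5,5)→(3,1,3)
f: reduced (well bottom): (3,1,3) with a≤c, −a<b≤a
g is negative-definite; reduce −g:
−g: translate: b→5 (≡-5 mod 10), so (5,-5,3)→(5,5,3)
−g: flip: (5,5,3)→(3,-5,5)
−g: translate: b→1 (≡-5 mod 6), so (3,-5,5)→(3,1,3)
−g: reduced (well bottom): (3,1,3) with a≤c, −a<b≤a
flip sign back: reduced form of g is (-3,-1,-3)
reduced forms (3, 1, 3) vs (-3, -1, -3) ⇒ inequivalent

no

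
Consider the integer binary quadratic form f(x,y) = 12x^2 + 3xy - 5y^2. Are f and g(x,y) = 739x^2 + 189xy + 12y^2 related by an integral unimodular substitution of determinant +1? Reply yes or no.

D₁ = 249, D₂ = 249
river cycle of f (length 16): (-5, 7, 10), (10, 13, -2), (-2, 15, 3), (3, 15, -2), (-2, 13, 10), (10, 7, -5), (-5, 13, 4), (4, 11, -8), (-8, 5, 7), (7, 9, -6), … (6 more)
river cycle of g (length 16): (-5, 7, 10), (10, 13, -2), (-2, 15, 3), (3, 15, -2), (-2, 13, 10), (10, 7, -5), (-5, 13, 4), (4, 11, -8), (-8, 5, 7), (7, 9, -6), … (6 more)
cycles coincide ⇒ equivalent

yes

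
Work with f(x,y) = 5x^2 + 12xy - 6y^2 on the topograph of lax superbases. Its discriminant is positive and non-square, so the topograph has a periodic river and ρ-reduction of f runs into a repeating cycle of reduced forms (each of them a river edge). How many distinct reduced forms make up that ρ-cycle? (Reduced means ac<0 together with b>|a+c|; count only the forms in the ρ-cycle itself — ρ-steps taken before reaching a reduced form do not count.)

D = 264, ⌊√D⌋ = 16
river: ρ → (-6,12,5)
river: ρ → (5,8,-10)
river: ρ → (-10,12,3)
river: ρ → (3,12,-10)
river: ρ → (-10,8,5)
river: ρ → (5,12,-6)
ρ-cycle length = 6 (tail of 0 descent steps not counted)

6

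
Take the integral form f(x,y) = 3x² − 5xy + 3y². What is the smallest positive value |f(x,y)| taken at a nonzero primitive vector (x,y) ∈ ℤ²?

translate: b→1 (≡-5 mod 6), so (3,-5,3)→(3,1,1)
flip: (3,1,1)→(1,-1,3)
translate: b→1 (≡-1 mod 2), so (1,-1,3)→(1,1,3)
reduced (well bottom): (1,1,3) with a≤c, −a<b≤a
well minimum = a = 1

1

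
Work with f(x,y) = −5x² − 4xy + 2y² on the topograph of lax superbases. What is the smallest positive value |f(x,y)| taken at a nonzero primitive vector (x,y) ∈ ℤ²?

descent: ρ → (2,4,-5)  [lands on river]
river: ρ → (-5,6,1)
river: ρ → (1,6,-5)
river: ρ → (-5,4,2)
closes: descent 1, river 4
min |a| on river = 1

1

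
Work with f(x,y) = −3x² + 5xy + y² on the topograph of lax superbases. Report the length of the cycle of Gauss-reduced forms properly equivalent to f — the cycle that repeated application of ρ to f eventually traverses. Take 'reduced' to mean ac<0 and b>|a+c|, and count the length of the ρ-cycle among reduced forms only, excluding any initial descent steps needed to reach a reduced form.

D = 37, ⌊√D⌋ = 6
river: ρ → (1,5,-3)
river: ρ → (-3,1,3)
river: ρ → (3,5,-1)
river: ρ → (-1,5,3)
river: ρ → (3,1,-3)
river: ρ → (-3,5,1)
ρ-cycle length = 6 (tail of 0 descent steps not counted)

6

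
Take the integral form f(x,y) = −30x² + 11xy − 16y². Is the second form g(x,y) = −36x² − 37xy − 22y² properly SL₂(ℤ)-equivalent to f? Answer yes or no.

D₁ = -1799, D₂ = -1799
f is negative-definite; reduce −f:
−f: flip: (30,-11,16)→(16,11,30)
−f: reduced (well bottom): (16,11,30) with a≤c, −a<b≤a
flip sign back: reduced form of f is (-16,-11,-30)
g is negative-definite; reduce −g:
−g: translate: b→-35 (≡37 mod 72), so (36,37,22)→(36,-35,21)
−g: flip: (36,-35,21)→(21,35,36)
−g: translate: b→-7 (≡35 mod 42), so (21,35,36)→(21,-7,22)
−g: reduced (well bottom): (21,-7,22) with a≤c, −a<b≤a
flip sign back: reduced form of g is (-21,7,-22)
reduced forms (-16, -11, -30) vs (-21, 7, -22) ⇒ inequivalent

no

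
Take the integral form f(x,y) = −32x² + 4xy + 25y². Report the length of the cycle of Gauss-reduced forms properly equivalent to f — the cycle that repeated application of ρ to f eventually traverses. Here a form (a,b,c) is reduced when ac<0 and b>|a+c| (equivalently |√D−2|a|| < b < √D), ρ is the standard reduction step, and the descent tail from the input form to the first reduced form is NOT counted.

D = 3216, ⌊√D⌋ = 56
descent: ρ → (25,46,-11)  [lands on river]
river: ρ → (-11,42,33)
river: ρ → (33,24,-20)
river: ρ → (-20,56,1)
river: ρ → (1,56,-20)
river: ρ → (-20,24,33)
river: ρ → (33,42,-11)
river: ρ → (-11,46,25)
river: ρ → (25,54,-3)
river: ρ → (-3,54,25)
ρ-cycle length = 10 (tail of 1 descent step not counted)

10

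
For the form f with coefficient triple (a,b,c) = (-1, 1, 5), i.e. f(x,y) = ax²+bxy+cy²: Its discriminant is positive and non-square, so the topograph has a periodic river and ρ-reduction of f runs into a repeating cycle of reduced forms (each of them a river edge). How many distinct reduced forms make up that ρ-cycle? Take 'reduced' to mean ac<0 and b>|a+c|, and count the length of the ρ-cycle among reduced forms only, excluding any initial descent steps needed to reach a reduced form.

D = 21, ⌊√D⌋ = 4
descent: ρ → (5,-1,-1)
descent: ρ → (-1,3,3)  [lands on river]
river: ρ → (3,3,-1)
ρ-cycle length = 2 (tail of 2 descent steps not counted)

2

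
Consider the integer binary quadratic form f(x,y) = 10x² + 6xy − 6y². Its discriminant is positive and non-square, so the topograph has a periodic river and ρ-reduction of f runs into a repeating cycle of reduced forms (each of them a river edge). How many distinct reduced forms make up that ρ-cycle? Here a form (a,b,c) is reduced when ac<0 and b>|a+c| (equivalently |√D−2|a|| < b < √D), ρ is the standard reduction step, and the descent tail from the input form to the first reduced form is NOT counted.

D = 276, ⌊√D⌋ = 16
river: ρ → (-6,6,10)
river: ρ → (10,14,-2)
river: ρ → (-2,14,10)
river: ρ → (10,6,-6)
ρ-cycle length = 4 (tail of 0 descent steps not counted)

4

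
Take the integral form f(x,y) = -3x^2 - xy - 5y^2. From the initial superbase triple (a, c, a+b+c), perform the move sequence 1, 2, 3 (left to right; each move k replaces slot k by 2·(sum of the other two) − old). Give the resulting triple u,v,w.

start (-3,-5,-9) = (f(1,0),f(0,1),f(1,1))
replace slot 1: 2·((-5)+(-9)) − (-3) = -25 → (-25,-5,-9)
replace slot 2: 2·((-25)+(-9)) − (-5) = -63 → (-25,-63,-9)
replace slot 3: 2·((-25)+(-63)) − (-9) = -167 → (-25,-63,-167)

-25,-63,-167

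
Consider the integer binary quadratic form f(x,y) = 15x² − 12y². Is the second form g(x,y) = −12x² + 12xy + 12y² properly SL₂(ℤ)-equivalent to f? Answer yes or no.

D₁ = 720, D₂ = 720
river cycle of f (length 2): (-12, 24, 3), (3, 24, -12)
river cycle of g (length 2): (12, 12, -12), (-12, 12, 12)
cycles differ ⇒ inequivalent

no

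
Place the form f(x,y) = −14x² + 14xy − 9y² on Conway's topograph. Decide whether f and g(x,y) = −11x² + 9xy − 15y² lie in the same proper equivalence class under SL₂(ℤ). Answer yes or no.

D₁ = -308, D₂ = -579
discriminants differ ⇒ not SL₂(ℤ)-equivalent

no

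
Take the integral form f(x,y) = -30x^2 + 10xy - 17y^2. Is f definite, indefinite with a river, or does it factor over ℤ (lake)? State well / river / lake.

D = b²−4ac = 10² − 4·(-30)·(-17) = -1940
D < 0 ⇒ definite ⇒ every region one sign ⇒ single well

well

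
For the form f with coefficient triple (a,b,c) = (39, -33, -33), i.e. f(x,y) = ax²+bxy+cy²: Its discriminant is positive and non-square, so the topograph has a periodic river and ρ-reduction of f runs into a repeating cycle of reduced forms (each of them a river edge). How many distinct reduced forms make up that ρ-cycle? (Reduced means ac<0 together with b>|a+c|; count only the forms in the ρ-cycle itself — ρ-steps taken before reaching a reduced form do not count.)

D = 6237, ⌊√D⌋ = 78
descent: ρ → (-33,33,39)  [lands on river]
river: ρ → (39,45,-27)
river: ρ → (-27,63,21)
river: ρ → (21,63,-27)
river: ρ → (-27,45,39)
river: ρ → (39,33,-33)
ρ-cycle length = 6 (tail of 1 descent step not counted)

6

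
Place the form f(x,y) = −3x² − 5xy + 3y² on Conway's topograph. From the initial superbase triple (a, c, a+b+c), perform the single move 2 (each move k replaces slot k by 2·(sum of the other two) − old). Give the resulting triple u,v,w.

start (-3,3,-5) = (f(1,0),f(0,1),f(1,1))
replace slot 2: 2·((-3)+(-5)) − 3 = -19 → (-3,-19,-5)

-3,-19,-5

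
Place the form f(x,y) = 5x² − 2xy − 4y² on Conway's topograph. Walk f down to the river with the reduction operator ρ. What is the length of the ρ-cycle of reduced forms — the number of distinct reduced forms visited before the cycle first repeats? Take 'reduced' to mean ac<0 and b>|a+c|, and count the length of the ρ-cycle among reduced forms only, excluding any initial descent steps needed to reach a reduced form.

D = 84, ⌊√D⌋ = 9
descent: ρ → (-4,2,5)  [lands on river]
river: ρ → (5,8,-1)
river: ρ → (-1,8,5)
river: ρ → (5,2,-4)
river: ρ → (-4,6,3)
river: ρ → (3,6,-4)
ρ-cycle length = 6 (tail of 1 descent step not counted)

6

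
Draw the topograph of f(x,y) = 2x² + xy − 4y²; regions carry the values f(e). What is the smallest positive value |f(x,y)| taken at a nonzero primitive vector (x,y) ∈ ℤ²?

descent: ρ → (-4,-1,2)
descent: ρ → (2,5,-1)  [lands on river]
river: ρ → (-1,5,2)
river: ρ → (2,3,-3)
river: ρ → (-3,3,2)
closes: descent 2, river 4
min |a| on river = 1

1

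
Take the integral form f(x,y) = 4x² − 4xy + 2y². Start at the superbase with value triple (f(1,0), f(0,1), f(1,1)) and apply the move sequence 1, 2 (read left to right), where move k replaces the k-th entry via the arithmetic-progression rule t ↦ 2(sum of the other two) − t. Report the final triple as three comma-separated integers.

start (4,2,2) = (f(1,0),f(0,1),f(1,1))
replace slot 1: 2·(2+2) − 4 = 4 → (4,2,2)
replace slot 2: 2·(4+2) − 2 = 10 → (4,10,2)

4,10,2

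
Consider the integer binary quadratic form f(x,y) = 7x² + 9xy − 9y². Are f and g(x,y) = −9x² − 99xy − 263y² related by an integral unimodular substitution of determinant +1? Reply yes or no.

D₁ = 333, D₂ = 333
river cycle of f (length 6): (-9, 9, 7), (7, 5, -11), (-11, 17, 1), (1, 17, -11), (-11, 5, 7), (7, 9, -9)
river cycle of g (length 6): (-9, 9, 7), (7, 5, -11), (-11, 17, 1), (1, 17, -11), (-11, 5, 7), (7, 9, -9)
cycles coincide ⇒ equivalent

yes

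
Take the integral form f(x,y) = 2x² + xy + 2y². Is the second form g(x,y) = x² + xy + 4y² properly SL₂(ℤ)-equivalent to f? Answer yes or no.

D₁ = -15, D₂ = -15
f: reduced (well bottom): (2,1,2) with a≤c, −a<b≤a
g: reduced (well bottom): (1,1,4) with a≤c, −a<b≤a
reduced forms (2, 1, 2) vs (1, 1, 4) ⇒ inequivalent

no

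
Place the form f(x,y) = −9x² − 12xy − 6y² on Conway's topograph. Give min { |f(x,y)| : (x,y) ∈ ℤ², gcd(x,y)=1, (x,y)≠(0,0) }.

translate: b→-6 (≡12 mod 18), so (9,12,6)→(9,-6,3)
flip: (9,-6,3)→(3,6,9)
translate: b→0 (≡6 mod 6), so (3,6,9)→(3,0,6)
reduced (well bottom): (3,0,6) with a≤c, −a<b≤a
well minimum |f| = |-3| = 3 (negative-definite)

3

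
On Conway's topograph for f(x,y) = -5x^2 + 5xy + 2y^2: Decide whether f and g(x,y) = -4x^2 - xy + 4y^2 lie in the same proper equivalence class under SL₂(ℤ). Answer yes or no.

D₁ = 65, D₂ = 65
river cycle of f (length 6): (2, 7, -2), (-2, 5, 5), (5, 5, -2), (-2, 7, 2), (2, 5, -5), (-5, 5, 2)
river cycle of g (length 6): (4, 1, -4), (-4, 7, 1), (1, 7, -4), (-4, 1, 4), (4, 7, -1), (-1, 7, 4)
cycles differ ⇒ inequivalent

no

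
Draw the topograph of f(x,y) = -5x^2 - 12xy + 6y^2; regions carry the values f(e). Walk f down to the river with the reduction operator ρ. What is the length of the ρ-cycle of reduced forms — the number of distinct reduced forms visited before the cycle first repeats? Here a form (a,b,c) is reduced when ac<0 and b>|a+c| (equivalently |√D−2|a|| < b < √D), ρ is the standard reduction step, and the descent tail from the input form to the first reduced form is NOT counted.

D = 264, ⌊√D⌋ = 16
descent: ρ → (6,12,-5)  [lands on river]
river: ρ → (-5,8,10)
river: ρ → (10,12,-3)
river: ρ → (-3,12,10)
river: ρ → (10,8,-5)
river: ρ → (-5,12,6)
ρ-cycle length = 6 (tail of 1 descent step not counted)

6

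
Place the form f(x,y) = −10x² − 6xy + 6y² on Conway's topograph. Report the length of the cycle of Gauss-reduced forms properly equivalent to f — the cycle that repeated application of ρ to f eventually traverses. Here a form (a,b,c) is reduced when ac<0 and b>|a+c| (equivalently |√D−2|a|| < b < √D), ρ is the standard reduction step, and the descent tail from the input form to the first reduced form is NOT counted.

D = 276, ⌊√D⌋ = 16
descent: ρ → (6,6,-10)  [lands on river]
river: ρ → (-10,14,2)
river: ρ → (2,14,-10)
river: ρ → (-10,6,6)
ρ-cycle length = 4 (tail of 1 descent step not counted)

4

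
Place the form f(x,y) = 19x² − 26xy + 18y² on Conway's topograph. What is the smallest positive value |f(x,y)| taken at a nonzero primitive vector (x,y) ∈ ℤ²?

translate: b→12 (≡-26 mod 38), so (19,-26,18)→(19,12,11)
flip: (19,12,11)→(11,-12,19)
translate: b→10 (≡-12 mod 22), so (11,-12,19)→(11,10,18)
reduced (well bottom): (11,10,18) with a≤c, −a<b≤a
well minimum = a = 11

11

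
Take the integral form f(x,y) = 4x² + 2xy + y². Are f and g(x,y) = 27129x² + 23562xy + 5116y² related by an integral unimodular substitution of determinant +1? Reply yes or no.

D₁ = -12, D₂ = -12
f: flip: (4,2,1)→(1,-2,4)
f: translate: b→0 (≡-2 mod 2), so (1,-2,4)→(1,0,3)
f: reduced (well bottom): (1,0,3) with a≤c, −a<b≤a
g: flip: (27129,23562,5116)→(5116,-23562,27129)
g: translate: b→-3098 (≡-23562 mod 10232), so (5116,-23562,27129)→(5116,-3098,469)
g: flip: (5116,-3098,469)→(469,3098,5116)
g: translate: b→284 (≡3098 mod 938), so (469,3098,5116)→(469,284,43)
g: flip: (469,284,43)→(43,-284,469)
g: translate: b→-26 (≡-284 mod 86), so (43,-284,469)→(43,-26,4)
g: flip: (43,-26,4)→(4,26,43)
g: translate: b→2 (≡26 mod 8), so (4,26,43)→(4,2,1)
g: flip: (4,2,1)→(1,-2,4)
g: translate: b→0 (≡-2 mod 2), so (1,-2,4)→(1,0,3)
g: reduced (well bottom): (1,0,3) with a≤c, −a<b≤a
reduced forms (1, 0, 3) vs (1, 0, 3) ⇒ equivalent

yes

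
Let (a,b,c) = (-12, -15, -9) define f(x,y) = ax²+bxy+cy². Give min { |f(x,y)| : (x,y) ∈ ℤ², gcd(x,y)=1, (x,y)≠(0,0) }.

translate: b→-9 (≡15 mod 24), so (12,15,9)→(12,-9,6)
flip: (12,-9,6)→(6,9,12)
translate: b→-3 (≡9 mod 12), so (6,9,12)→(6,-3,9)
reduced (well bottom): (6,-3,9) with a≤c, −a<b≤a
well minimum |f| = |-6| = 6 (negative-definite)

6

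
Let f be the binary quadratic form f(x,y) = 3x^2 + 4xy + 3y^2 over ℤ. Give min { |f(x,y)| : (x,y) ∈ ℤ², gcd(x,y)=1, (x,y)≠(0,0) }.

translate: b→-2 (≡4 mod 6), so (3,4,3)→(3,-2,2)
flip: (3,-2,2)→(2,2,3)
reduced (well bottom): (2,2,3) with a≤c, −a<b≤a
well minimum = a = 2

2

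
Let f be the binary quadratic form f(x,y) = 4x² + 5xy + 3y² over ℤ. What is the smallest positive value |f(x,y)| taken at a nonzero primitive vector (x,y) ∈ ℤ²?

translate: b→-3 (≡5 mod 8), so (4,5,3)→(4,-3,2)
flip: (4,-3,2)→(2,3,4)
translate: b→-1 (≡3 mod 4), so (2,3,4)→(2,-1,3)
reduced (well bottom): (2,-1,3) with a≤c, −a<b≤a
well minimum = a = 2

2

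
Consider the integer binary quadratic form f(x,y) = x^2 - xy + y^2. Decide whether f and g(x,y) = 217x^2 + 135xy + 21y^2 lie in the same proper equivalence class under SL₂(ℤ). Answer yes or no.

D₁ = -3, D₂ = -3
f: translate: b→1 (≡-1 mod 2), so (1,-1,1)→(1,1,1)
f: reduced (well bottom): (1,1,1) with a≤c, −a<b≤a
g: flip: (217,135,21)→(21,-135,217)
g: translate: b→-9 (≡-135 mod 42), so (21,-135,217)→(21,-9,1)
g: flip: (21,-9,1)→(1,9,21)
g: translate: b→1 (≡9 mod 2), so (1,9,21)→(1,1,1)
g: reduced (well bottom): (1,1,1) with a≤c, −a<b≤a
reduced forms (1, 1, 1) vs (1, 1, 1) ⇒ equivalent

yes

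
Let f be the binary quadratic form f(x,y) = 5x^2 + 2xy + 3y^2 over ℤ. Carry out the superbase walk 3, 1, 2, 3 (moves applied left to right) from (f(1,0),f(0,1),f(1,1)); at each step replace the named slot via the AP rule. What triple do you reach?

start (5,3,10) = (f(1,0),f(0,1),f(1,1))
replace slot 3: 2·(5+3) − 10 = 6 → (5,3,6)
replace slot 1: 2·(3+6) − 5 = 13 → (13,3,6)
replace slot 2: 2·(13+6) − 3 = 35 → (13,35,6)
replace slot 3: 2·(13+35) − 6 = 90 → (13,35,90)

13,35,90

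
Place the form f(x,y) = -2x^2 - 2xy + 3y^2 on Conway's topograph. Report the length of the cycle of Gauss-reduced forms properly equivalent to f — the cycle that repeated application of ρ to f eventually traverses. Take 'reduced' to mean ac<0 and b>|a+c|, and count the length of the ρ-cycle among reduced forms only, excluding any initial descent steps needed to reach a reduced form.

D = 28, ⌊√D⌋ = 5
descent: ρ → (3,2,-2)  [lands on river]
river: ρ → (-2,2,3)
river: ρ → (3,4,-1)
river: ρ → (-1,4,3)
ρ-cycle length = 4 (tail of 1 descent step not counted)

4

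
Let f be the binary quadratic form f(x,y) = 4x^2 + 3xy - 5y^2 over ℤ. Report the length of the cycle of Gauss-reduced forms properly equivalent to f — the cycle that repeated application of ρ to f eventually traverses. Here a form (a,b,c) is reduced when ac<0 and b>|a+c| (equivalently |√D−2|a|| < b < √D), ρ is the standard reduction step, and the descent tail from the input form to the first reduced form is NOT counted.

D = 89, ⌊√D⌋ = 9
river: ρ → (-5,7,2)
river: ρ → (2,9,-1)
river: ρ → (-1,9,2)
river: ρ → (2,7,-5)
river: ρ → (-5,3,4)
river: ρ → (4,5,-4)
river: ρ → (-4,3,5)
river: ρ → (5,7,-2)
river: ρ → (-2,9,1)
river: ρ → (1,9,-2)
river: ρ → (-2,7,5)
river: ρ → (5,3,-4)
river: ρ → (-4,5,4)
river: ρ → (4,3,-5)
ρ-cycle length = 14 (tail of 0 descent steps not counted)

14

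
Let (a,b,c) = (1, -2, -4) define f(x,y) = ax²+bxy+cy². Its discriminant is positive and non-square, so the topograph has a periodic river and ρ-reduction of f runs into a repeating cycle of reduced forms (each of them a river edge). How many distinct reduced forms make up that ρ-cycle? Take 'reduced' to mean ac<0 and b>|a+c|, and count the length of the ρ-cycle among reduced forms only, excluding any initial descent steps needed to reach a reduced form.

D = 20, ⌊√D⌋ = 4
descent: ρ → (-4,2,1)
descent: ρ → (1,4,-1)  [lands on river]
river: ρ → (-1,4,1)
ρ-cycle length = 2 (tail of 2 descent steps not counted)

2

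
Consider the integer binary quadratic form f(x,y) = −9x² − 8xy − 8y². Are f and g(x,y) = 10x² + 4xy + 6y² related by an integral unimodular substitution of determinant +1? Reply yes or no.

D₁ = -224, D₂ = -224
f is negative-definite; reduce −f:
−f: flip: (9,8,8)→(8,-8,9)
−f: translate: b→8 (≡-8 mod 16), so (8,-8,9)→(8,8,9)
−f: reduced (well bottom): (8,8,9) with a≤c, −a<b≤a
flip sign back: reduced form of f is (-8,-8,-9)
g: flip: (10,4,6)→(6,-4,10)
g: reduced (well bottom): (6,-4,10) with a≤c, −a<b≤a
reduced forms (-8, -8, -9) vs (6, -4, 10) ⇒ inequivalent

no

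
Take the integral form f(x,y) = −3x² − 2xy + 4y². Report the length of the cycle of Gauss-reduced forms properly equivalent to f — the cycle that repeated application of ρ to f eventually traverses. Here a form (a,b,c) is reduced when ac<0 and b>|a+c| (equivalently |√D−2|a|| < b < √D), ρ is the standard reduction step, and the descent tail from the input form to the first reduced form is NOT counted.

D = 52, ⌊√D⌋ = 7
descent: ρ → (4,2,-3)  [lands on river]
river: ρ → (-3,4,3)
river: ρ → (3,2,-4)
river: ρ → (-4,6,1)
river: ρ → (1,6,-4)
river: ρ → (-4,2,3)
river: ρ → (3,4,-3)
river: ρ → (-3,2,4)
river: ρ → (4,6,-1)
river: ρ → (-1,6,4)
ρ-cycle length = 10 (tail of 1 descent step not counted)

10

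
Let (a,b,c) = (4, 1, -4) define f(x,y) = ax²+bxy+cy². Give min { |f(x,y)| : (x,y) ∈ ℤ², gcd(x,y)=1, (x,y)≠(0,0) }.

river: ρ → (-4,7,1)
river: ρ → (1,7,-4)
river: ρ → (-4,1,4)
river: ρ → (4,7,-1)
river: ρ → (-1,7,4)
river: ρ → (4,1,-4)
closes: descent 0, river 6
min |a| on river = 1

1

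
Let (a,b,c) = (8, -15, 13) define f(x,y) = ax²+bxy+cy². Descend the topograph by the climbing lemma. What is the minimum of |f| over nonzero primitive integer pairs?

translate: b→1 (≡-15 mod 16), so (8,-15,13)→(8,1,6)
flip: (8,1,6)→(6,-1,8)
reduced (well bottom): (6,-1,8) with a≤c, −a<b≤a
well minimum = a = 6

6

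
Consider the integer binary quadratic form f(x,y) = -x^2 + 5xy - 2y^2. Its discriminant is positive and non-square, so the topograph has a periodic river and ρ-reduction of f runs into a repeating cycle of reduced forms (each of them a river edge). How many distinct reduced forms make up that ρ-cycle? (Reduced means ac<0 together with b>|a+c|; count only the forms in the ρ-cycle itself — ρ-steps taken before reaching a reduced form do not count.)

D = 17, ⌊√D⌋ = 4
descent: ρ → (-2,3,1)  [lands on river]
river: ρ → (1,3,-2)
river: ρ → (-2,1,2)
river: ρ → (2,3,-1)
river: ρ → (-1,3,2)
river: ρ → (2,1,-2)
ρ-cycle length = 6 (tail of 1 descent step not counted)

6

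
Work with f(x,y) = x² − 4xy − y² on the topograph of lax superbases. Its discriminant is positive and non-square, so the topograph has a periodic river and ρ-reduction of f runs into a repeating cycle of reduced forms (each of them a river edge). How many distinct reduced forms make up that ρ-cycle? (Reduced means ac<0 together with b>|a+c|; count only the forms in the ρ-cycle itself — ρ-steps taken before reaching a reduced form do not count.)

D = 20, ⌊√D⌋ = 4
descent: ρ → (-1,4,1)  [lands on river]
river: ρ → (1,4,-1)
ρ-cycle length = 2 (tail of 1 descent step not counted)

2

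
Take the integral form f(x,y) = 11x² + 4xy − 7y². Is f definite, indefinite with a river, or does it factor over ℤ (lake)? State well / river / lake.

D = b²−4ac = 4² − 4·11·(-7) = 324
D = 18² is a perfect square ⇒ form factors over ℤ ⇒ lakes

lake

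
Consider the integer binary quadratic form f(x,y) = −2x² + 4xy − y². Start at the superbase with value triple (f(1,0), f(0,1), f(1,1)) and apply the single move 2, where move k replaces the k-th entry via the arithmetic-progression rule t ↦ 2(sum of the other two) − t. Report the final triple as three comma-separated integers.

start (-2,-1,1) = (f(1,0),f(0,1),f(1,1))
replace slot 2: 2·((-2)+1) − (-1) = -1 → (-2,-1,1)

-2,-1,1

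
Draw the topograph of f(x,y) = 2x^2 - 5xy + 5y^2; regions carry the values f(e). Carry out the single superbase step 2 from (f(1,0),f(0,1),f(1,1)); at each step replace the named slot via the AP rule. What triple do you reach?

start (2,5,2) = (f(1,0),f(0,1),f(1,1))
replace slot 2: 2·(2+2) − 5 = 3 → (2,3,2)

2,3,2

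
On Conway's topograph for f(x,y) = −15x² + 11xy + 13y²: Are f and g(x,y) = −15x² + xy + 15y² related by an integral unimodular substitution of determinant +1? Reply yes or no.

D₁ = 901, D₂ = 901
river cycle of f (length 14): (13, 15, -13), (-13, 11, 15), (15, 19, -9), (-9, 17, 17), (17, 17, -9), (-9, 19, 15), (15, 11, -13), (-13, 15, 13), (13, 11, -15), (-15, 19, 9), … (4 more)
river cycle of g (length 6): (15, 29, -1), (-1, 29, 15), (15, 1, -15), (-15, 29, 1), (1, 29, -15), (-15, 1, 15)
cycles differ ⇒ inequivalent

no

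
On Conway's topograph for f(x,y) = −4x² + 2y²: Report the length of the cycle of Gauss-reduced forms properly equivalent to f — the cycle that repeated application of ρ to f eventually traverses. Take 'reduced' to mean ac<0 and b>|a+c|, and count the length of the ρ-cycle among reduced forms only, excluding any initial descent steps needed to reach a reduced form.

D = 32, ⌊√D⌋ = 5
descent: ρ → (2,4,-2)  [lands on river]
river: ρ → (-2,4,2)
ρ-cycle length = 2 (tail of 1 descent step not counted)

2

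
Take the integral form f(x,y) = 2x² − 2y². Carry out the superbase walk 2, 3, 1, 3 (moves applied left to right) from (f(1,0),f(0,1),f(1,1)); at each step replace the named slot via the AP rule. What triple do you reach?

start (2,-2,0) = (f(1,0),f(0,1),f(1,1))
replace slot 2: 2·(2+0) − (-2) = 6 → (2,6,0)
replace slot 3: 2·(2+6) − 0 = 16 → (2,6,16)
replace slot 1: 2·(6+16) − 2 = 42 → (42,6,16)
replace slot 3: 2·(42+6) − 16 = 80 → (42,6,80)

42,6,80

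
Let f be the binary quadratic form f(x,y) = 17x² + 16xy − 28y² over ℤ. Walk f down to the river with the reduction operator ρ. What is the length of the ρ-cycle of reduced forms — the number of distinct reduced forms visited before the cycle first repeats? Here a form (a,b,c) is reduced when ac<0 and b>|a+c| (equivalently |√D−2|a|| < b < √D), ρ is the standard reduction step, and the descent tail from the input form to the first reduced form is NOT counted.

D = 2160, ⌊√D⌋ = 46
river: ρ → (-28,40,5)
river: ρ → (5,40,-28)
river: ρ → (-28,16,17)
river: ρ → (17,18,-27)
river: ρ → (-27,36,8)
river: ρ → (8,44,-7)
river: ρ → (-7,40,20)
river: ρ → (20,40,-7)
river: ρ → (-7,44,8)
river: ρ → (8,36,-27)
river: ρ → (-27,18,17)
river: ρ → (17,16,-28)
ρ-cycle length = 12 (tail of 0 descent steps not counted)

12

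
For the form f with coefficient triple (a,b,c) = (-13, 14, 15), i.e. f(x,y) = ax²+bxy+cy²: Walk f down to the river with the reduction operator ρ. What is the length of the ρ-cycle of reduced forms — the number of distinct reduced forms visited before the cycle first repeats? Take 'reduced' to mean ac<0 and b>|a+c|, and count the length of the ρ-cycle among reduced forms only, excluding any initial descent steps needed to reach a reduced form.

D = 976, ⌊√D⌋ = 31
river: ρ → (15,16,-12)
river: ρ → (-12,8,19)
river: ρ → (19,30,-1)
river: ρ → (-1,30,19)
river: ρ → (19,8,-12)
river: ρ → (-12,16,15)
river: ρ → (15,14,-13)
river: ρ → (-13,12,16)
river: ρ → (16,20,-9)
river: ρ → (-9,16,20)
river: ρ → (20,24,-5)
river: ρ → (-5,26,15)
river: ρ → (15,4,-16)
river: ρ → (-16,28,3)
river: ρ → (3,26,-25)
river: ρ → (-25,24,4)
river: ρ → (4,24,-25)
river: ρ → (-25,26,3)
river: ρ → (3,28,-16)
river: ρ → (-16,4,15)
river: ρ → (15,26,-5)
river: ρ → (-5,24,20)
river: ρ → (20,16,-9)
river: ρ → (-9,20,16)
river: ρ → (16,12,-13)
river: ρ → (-13,14,15)
ρ-cycle length = 26 (tail of 0 descent steps not counted)

26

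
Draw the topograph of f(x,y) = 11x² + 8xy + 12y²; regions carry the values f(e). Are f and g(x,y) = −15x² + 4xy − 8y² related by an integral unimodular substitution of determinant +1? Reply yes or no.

D₁ = -464, D₂ = -464
f: reduced (well bottom): (11,8,12) with a≤c, −a<b≤a
g is negative-definite; reduce −g:
−g: flip: (15,-4,8)→(8,4,15)
−g: reduced (well bottom): (8,4,15) with a≤c, −a<b≤a
flip sign back: reduced form of g is (-8,-4,-15)
reduced forms (11, 8, 12) vs (-8, -4, -15) ⇒ inequivalent

no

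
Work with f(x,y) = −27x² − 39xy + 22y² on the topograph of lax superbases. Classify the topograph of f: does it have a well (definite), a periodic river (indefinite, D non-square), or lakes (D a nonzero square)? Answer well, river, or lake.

D = b²−4ac = (-39)² − 4·(-27)·22 = 3897
D > 0 non-square ⇒ indefinite ⇒ periodic river

river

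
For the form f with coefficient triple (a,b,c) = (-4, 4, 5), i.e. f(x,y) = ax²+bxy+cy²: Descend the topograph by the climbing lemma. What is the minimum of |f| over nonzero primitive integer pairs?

river: ρ → (5,6,-3)
river: ρ → (-3,6,5)
river: ρ → (5,4,-4)
river: ρ → (-4,4,5)
closes: descent 0, river 4
min |a| on river = 3

3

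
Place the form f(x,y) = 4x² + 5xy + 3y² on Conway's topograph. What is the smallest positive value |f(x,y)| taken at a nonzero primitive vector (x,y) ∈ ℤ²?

translate: b→-3 (≡5 mod 8), so (4,5,3)→(4,-3,2)
flip: (4,-3,2)→(2,3,4)
translate: b→-1 (≡3 mod 4), so (2,3,4)→(2,-1,3)
reduced (well bottom): (2,-1,3) with a≤c, −a<b≤a
well minimum = a = 2

2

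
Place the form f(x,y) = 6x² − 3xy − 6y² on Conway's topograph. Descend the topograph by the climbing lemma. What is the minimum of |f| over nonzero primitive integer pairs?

descent: ρ → (-6,3,6)  [lands on river]
river: ρ → (6,9,-3)
river: ρ → (-3,9,6)
river: ρ → (6,3,-6)
river: ρ → (-6,9,3)
river: ρ → (3,9,-6)
closes: descent 1, river 6
min |a| on river = 3

3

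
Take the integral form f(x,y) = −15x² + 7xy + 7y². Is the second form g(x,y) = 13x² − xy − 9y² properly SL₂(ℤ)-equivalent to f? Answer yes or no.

D₁ = 469, D₂ = 469
river cycle of f (length 2): (7, 21, -1), (-1, 21, 7)
river cycle of g (length 4): (-9, 19, 3), (3, 17, -15), (-15, 13, 5), (5, 17, -9)
cycles differ ⇒ inequivalent

no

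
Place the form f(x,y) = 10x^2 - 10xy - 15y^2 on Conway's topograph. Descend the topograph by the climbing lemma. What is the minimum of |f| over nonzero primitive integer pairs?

descent: ρ → (-15,10,10)  [lands on river]
river: ρ → (10,10,-15)
river: ρ → (-15,20,5)
river: ρ → (5,20,-15)
closes: descent 1, river 4
min |a| on river = 5

5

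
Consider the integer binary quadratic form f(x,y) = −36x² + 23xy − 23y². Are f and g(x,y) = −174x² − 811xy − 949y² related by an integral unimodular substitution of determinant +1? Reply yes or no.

D₁ = -2783, D₂ = -2783
f is negative-definite; reduce −f:
−f: flip: (36,-23,23)→(23,23,36)
−f: reduced (well bottom): (23,23,36) with a≤c, −a<b≤a
flip sign back: reduced form of f is (-23,-23,-36)
g is negative-definite; reduce −g:
−g: translate: b→115 (≡811 mod 348), so (174,811,949)→(174,115,23)
−g: flip: (174,115,23)→(23,-115,174)
−g: translate: b→23 (≡-115 mod 46), so (23,-115,174)→(23,23,36)
−g: reduced (well bottom): (23,23,36) with a≤c, −a<b≤a
flip sign back: reduced form of g is (-23,-23,-36)
reduced forms (-23, -23, -36) vs (-23, -23, -36) ⇒ equivalent

yes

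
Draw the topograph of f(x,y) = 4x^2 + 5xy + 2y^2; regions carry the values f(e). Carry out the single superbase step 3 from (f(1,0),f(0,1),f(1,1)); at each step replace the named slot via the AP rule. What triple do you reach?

start (4,2,11) = (f(1,0),f(0,1),f(1,1))
replace slot 3: 2·(4+2) − 11 = 1 → (4,2,1)

4,2,1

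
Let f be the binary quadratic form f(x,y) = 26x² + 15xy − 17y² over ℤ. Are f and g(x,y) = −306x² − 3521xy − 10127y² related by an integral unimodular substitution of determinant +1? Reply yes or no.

D₁ = 1993, D₂ = 1993
river cycle of f (length 90): (-17, 19, 24), (24, 29, -12), (-12, 43, 3), (3, 41, -26), (-26, 11, 18), (18, 25, -19), (-19, 13, 24), (24, 35, -8), (-8, 29, 36), (36, 43, -1), … (80 more)
river cycle of g (length 90): (-17, 19, 24), (24, 29, -12), (-12, 43, 3), (3, 41, -26), (-26, 11, 18), (18, 25, -19), (-19, 13, 24), (24, 35, -8), (-8, 29, 36), (36, 43, -1), … (80 more)
cycles coincide ⇒ equivalent

yes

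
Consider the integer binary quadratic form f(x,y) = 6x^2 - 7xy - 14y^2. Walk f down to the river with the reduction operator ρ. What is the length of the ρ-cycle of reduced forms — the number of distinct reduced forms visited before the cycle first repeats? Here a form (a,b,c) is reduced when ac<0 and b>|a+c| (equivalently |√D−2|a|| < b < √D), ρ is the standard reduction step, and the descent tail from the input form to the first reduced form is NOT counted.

D = 385, ⌊√D⌋ = 19
descent: ρ → (-14,7,6)
descent: ρ → (6,17,-4)  [lands on river]
river: ρ → (-4,15,10)
river: ρ → (10,5,-9)
river: ρ → (-9,13,6)
river: ρ → (6,11,-11)
river: ρ → (-11,11,6)
river: ρ → (6,13,-9)
river: ρ → (-9,5,10)
river: ρ → (10,15,-4)
river: ρ → (-4,17,6)
river: ρ → (6,19,-1)
river: ρ → (-1,19,6)
ρ-cycle length = 12 (tail of 2 descent steps not counted)

12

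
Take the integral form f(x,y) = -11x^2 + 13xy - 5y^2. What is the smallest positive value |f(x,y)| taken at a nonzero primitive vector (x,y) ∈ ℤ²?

translate: b→9 (≡-13 mod 22), so (11,-13,5)→(11,9,3)
flip: (11,9,3)→(3,-9,11)
translate: b→3 (≡-9 mod 6), so (3,-9,11)→(3,3,5)
reduced (well bottom): (3,3,5) with a≤c, −a<b≤a
well minimum |f| = |-3| = 3 (negative-definite)

3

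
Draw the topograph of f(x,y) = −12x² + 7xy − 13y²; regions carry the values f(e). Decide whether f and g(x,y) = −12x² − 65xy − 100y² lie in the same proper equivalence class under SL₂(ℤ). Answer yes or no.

D₁ = -575, D₂ = -575
f is negative-definite; reduce −f:
−f: reduced (well bottom): (12,-7,13) with a≤c, −a<b≤a
flip sign back: reduced form of f is (-12,7,-13)
g is negative-definite; reduce −g:
−g: translate: b→-7 (≡65 mod 24), so (12,65,100)→(12,-7,13)
−g: reduced (well bottom): (12,-7,13) with a≤c, −a<b≤a
flip sign back: reduced form of g is (-12,7,-13)
reduced forms (-12, 7, -13) vs (-12, 7, -13) ⇒ equivalent

yes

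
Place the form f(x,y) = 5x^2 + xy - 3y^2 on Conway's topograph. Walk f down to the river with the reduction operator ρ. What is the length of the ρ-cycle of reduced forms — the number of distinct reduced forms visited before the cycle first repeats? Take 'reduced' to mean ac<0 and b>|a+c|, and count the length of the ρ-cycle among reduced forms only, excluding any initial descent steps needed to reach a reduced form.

D = 61, ⌊√D⌋ = 7
descent: ρ → (-3,5,3)  [lands on river]
river: ρ → (3,7,-1)
river: ρ → (-1,7,3)
river: ρ → (3,5,-3)
river: ρ → (-3,7,1)
river: ρ → (1,7,-3)
ρ-cycle length = 6 (tail of 1 descent step not counted)

6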